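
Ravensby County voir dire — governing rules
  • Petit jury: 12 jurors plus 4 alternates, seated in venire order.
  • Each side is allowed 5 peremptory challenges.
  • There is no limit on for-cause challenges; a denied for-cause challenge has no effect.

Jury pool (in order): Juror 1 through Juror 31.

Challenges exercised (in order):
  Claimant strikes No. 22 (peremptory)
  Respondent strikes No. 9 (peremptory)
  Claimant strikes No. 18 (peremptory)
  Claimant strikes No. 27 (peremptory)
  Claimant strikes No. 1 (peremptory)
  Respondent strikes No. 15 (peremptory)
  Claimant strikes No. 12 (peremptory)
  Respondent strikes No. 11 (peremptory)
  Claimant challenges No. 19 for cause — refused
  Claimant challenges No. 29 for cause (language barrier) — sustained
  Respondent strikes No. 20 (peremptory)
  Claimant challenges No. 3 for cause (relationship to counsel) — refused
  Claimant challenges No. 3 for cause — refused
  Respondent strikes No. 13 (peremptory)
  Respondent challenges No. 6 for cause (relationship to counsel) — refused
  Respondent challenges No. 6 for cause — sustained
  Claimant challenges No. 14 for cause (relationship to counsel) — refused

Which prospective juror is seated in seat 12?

21

Removed: #1, #6, #9, #11, #12, #13, #15, #18, #20, #22, #27, #29. (#3, #14, #19 stay — for-cause denied.)
Seating in order: seats 1–12 → #2, #3, #4, #5, #7, #8, #10, #14, #16, #17, #19, #21; alternates → #23, #24, #25, #26.
So seat 12 is #21.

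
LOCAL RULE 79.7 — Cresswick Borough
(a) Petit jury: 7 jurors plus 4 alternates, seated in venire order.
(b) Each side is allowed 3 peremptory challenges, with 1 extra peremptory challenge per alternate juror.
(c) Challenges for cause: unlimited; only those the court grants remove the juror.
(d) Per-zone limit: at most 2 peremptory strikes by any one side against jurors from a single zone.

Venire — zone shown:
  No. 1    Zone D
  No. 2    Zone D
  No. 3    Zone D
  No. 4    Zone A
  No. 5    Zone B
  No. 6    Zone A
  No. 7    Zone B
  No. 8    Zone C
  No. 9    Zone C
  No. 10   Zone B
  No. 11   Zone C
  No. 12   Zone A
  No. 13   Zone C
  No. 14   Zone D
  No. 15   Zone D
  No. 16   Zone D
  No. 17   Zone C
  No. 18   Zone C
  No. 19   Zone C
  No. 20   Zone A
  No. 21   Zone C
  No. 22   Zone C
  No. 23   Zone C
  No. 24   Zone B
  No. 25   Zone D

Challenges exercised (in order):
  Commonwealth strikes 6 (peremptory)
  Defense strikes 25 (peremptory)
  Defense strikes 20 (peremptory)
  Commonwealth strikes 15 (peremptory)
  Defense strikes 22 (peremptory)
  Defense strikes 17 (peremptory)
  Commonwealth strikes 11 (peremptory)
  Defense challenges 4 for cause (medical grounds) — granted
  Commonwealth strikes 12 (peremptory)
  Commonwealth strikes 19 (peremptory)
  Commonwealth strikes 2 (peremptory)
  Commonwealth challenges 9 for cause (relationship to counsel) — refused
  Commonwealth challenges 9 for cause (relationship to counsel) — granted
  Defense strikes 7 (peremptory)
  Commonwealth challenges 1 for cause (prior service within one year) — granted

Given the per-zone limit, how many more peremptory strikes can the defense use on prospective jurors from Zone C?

0

Defense peremptories so far: #25, #20, #22, #17, #7 — 5 of 7 used, 2 left overall.
Against Zone C: #22, #17 — 2 used; per-zone cap 2 leaves 0.
Binding limit: min(2, 0) = 0.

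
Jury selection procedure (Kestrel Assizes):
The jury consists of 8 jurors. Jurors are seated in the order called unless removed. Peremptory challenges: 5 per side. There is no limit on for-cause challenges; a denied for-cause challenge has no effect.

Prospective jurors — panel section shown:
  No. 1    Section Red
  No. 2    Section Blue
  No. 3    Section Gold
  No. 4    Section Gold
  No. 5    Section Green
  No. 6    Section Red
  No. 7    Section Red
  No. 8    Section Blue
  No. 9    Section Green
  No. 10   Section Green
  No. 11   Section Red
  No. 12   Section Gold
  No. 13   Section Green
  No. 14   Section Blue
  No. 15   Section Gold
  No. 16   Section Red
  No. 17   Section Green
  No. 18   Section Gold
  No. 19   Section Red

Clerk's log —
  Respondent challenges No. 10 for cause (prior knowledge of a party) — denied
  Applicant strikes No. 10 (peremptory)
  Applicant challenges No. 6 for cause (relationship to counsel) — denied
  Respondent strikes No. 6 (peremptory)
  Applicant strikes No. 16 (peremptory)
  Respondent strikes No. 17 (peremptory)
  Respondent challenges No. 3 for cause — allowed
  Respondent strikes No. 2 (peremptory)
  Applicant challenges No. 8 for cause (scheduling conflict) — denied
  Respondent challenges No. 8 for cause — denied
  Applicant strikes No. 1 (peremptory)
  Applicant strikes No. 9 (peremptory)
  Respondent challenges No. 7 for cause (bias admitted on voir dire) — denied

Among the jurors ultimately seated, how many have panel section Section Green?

Removed: #1, #2, #3, #6, #9, #10, #16, #17.
Seated jurors 1–8: #4, #5, #7, #8, #11, #12, #13, #14.
Of those, in Section Green: #5, #13 → 2.

2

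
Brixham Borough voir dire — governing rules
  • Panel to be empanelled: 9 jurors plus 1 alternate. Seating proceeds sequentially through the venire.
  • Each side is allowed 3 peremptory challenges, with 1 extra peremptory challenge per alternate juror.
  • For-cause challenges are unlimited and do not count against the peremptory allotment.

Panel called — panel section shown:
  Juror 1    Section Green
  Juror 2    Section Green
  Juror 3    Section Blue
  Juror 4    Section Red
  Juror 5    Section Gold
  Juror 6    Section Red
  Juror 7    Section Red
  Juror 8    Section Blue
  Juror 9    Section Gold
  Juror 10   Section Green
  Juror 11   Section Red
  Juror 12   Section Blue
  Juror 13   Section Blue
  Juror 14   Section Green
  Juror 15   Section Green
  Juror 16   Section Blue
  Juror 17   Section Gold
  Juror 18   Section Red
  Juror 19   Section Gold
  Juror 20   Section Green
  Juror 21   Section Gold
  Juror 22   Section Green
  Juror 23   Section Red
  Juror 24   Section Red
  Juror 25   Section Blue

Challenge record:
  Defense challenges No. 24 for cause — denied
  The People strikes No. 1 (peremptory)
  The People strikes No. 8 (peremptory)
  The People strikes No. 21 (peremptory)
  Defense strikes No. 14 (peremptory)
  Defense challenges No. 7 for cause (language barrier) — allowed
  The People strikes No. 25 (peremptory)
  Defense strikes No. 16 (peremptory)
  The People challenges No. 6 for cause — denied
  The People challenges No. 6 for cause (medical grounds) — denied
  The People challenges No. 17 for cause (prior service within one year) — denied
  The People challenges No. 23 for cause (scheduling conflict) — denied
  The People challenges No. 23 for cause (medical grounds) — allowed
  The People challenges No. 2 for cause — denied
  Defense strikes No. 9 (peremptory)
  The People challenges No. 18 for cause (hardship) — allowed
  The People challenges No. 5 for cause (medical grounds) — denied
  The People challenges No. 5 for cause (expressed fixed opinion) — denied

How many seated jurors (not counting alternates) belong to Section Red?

Removed: #1, #7, #8, #9, #14, #16, #18, #21, #23, #25.
Seated jurors 1–9: #2, #3, #4, #5, #6, #10, #11, #12, #13 (alternates #15 not counted).
Of those, in Section Red: #4, #6, #11 → 3.

3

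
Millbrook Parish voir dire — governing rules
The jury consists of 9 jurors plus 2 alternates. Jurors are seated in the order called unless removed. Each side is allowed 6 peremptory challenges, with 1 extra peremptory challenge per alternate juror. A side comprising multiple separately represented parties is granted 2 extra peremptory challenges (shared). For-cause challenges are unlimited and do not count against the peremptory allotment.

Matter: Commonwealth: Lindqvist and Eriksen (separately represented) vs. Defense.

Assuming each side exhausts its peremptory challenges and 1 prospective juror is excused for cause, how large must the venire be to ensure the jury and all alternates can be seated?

Seats to fill: 9 + 2 alternates = 11.
Peremptories — Commonwealth: 6 + 1×2 + 2 = 10; Defense: 6 + 1×2 = 8; total 18.
For-cause removals: 1.
Minimum venire: 11 + 18 + 1 = 30.

30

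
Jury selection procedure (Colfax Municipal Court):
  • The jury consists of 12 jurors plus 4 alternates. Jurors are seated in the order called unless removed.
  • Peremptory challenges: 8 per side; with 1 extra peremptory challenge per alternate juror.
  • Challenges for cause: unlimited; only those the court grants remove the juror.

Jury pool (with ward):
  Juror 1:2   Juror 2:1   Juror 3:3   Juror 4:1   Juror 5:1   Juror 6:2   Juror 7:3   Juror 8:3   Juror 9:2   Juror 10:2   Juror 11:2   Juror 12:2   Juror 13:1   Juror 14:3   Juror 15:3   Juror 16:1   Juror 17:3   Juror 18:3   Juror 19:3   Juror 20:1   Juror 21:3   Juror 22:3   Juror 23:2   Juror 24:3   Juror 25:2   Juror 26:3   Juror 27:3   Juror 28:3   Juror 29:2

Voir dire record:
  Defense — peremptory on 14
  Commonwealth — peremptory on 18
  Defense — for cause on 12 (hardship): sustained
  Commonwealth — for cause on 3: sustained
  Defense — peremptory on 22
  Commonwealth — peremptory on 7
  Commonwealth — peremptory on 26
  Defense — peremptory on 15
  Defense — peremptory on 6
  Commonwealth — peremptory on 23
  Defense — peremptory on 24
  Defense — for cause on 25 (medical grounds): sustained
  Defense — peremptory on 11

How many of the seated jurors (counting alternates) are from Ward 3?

Removed: #3, #6, #7, #11, #12, #14, #15, #18, #22, #23, #24, #25, #26.
Seated (16 incl. alternates): #1, #2, #4, #5, #8, #9, #10, #13, #16, #17, #19, #20, #21, #27, #28, #29.
Of those, in Ward 3: #8, #17, #19, #21, #27, #28 → 6.

6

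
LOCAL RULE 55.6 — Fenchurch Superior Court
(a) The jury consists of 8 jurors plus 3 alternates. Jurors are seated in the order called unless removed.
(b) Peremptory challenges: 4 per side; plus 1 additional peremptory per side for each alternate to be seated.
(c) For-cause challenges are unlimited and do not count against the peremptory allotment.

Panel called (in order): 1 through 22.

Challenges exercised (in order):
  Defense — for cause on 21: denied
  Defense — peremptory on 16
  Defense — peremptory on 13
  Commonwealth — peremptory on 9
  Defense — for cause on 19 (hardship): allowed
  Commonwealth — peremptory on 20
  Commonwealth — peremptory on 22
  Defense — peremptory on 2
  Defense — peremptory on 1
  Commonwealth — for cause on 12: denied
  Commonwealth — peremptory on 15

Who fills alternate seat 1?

Removed: #1, #2, #9, #13, #15, #16, #19, #20, #22. (#12, #21 stay — for-cause denied.)
Seating in order: seats 1–8 → #3, #4, #5, #6, #7, #8, #10, #11; alternates → #12, #14, #17.
So alternate 1 is #12.

12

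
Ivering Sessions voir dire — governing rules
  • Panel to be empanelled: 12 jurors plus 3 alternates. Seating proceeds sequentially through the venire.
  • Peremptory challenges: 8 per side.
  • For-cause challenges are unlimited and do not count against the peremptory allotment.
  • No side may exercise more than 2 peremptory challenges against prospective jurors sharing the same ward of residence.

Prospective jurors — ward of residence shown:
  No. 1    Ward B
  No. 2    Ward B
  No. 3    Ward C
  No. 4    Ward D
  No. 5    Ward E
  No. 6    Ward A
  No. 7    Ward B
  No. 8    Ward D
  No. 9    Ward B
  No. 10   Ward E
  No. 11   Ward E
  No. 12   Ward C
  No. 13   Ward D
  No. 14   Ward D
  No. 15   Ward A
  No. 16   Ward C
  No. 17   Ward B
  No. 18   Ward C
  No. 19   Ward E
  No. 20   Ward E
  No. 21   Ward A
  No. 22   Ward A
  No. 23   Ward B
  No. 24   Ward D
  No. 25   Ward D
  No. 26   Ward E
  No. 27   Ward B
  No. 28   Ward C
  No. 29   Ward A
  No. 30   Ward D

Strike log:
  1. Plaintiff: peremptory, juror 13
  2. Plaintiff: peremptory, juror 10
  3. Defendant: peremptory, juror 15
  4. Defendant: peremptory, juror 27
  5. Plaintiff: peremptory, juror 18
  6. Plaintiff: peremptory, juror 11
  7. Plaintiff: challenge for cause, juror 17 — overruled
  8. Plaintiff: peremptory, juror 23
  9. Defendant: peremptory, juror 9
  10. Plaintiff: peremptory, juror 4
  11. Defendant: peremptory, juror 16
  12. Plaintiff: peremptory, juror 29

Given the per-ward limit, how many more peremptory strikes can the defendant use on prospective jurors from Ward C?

1

Defendant peremptories so far: #15, #27, #9, #16 — 4 of 8 used, 4 left overall.
Against Ward C: #16 — 1 used; per-ward cap 2 leaves 1.
Binding limit: min(4, 1) = 1.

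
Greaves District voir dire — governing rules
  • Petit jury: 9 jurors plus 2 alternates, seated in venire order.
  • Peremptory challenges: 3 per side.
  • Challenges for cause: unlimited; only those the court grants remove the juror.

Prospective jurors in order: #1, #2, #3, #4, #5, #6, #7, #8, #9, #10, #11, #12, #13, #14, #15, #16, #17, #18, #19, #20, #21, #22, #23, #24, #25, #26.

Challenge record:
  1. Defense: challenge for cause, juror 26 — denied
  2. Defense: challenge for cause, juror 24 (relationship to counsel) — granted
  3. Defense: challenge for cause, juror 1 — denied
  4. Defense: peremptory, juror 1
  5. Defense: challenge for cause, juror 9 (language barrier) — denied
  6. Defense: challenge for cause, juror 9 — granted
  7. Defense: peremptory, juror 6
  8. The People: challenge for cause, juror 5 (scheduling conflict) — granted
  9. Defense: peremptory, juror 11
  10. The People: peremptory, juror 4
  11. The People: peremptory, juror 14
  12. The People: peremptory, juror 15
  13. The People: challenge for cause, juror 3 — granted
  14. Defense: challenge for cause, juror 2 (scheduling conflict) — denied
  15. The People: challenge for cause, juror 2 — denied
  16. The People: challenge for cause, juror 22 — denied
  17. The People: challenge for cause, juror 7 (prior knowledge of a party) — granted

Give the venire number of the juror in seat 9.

19

Removed: #1, #3, #4, #5, #6, #7, #9, #11, #14, #15, #24. (#2, #22, #26 stay — for-cause denied.)
Seating in order: seats 1–9 → #2, #8, #10, #12, #13, #16, #17, #18, #19; alternates → #20, #21.
So seat 9 is #19.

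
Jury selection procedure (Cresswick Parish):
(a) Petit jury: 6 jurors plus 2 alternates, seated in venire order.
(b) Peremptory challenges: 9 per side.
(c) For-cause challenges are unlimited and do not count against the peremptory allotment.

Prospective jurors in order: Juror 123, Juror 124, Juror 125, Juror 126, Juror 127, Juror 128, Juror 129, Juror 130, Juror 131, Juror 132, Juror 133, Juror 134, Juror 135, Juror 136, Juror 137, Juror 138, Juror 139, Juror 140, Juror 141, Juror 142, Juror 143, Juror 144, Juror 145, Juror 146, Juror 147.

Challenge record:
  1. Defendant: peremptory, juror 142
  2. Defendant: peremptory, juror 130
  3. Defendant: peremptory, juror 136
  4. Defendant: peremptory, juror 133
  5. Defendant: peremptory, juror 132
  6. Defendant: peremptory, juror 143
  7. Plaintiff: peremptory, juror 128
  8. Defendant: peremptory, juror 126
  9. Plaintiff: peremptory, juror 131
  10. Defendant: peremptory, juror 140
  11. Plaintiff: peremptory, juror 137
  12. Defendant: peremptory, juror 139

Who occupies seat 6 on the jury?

134

Removed: #126, #128, #130, #131, #132, #133, #136, #137, #139, #140, #142, #143.
Filling seats in venire order through position 6: #123, #124, #125, #127, #129, #134.
So seat 6 is #134.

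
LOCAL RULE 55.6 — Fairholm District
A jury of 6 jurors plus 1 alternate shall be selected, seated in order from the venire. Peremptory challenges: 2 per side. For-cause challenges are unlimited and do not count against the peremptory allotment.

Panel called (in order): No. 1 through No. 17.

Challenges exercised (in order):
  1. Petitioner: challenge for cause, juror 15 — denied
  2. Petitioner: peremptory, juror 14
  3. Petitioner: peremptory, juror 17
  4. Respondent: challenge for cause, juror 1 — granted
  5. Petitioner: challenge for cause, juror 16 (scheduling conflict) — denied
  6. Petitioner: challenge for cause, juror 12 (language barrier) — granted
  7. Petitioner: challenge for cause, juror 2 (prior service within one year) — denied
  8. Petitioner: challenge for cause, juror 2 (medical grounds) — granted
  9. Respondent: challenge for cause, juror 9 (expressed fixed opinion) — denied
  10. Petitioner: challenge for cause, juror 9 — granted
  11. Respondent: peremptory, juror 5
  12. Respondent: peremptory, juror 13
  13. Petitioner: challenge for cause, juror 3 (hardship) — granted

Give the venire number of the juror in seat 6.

Removed: #1, #2, #3, #5, #9, #12, #13, #14, #17. (#15, #16 stay — for-cause denied.)
Seating in order: seats 1–6 → #4, #6, #7, #8, #10, #11; alternates → #15.
So seat 6 is #11.

11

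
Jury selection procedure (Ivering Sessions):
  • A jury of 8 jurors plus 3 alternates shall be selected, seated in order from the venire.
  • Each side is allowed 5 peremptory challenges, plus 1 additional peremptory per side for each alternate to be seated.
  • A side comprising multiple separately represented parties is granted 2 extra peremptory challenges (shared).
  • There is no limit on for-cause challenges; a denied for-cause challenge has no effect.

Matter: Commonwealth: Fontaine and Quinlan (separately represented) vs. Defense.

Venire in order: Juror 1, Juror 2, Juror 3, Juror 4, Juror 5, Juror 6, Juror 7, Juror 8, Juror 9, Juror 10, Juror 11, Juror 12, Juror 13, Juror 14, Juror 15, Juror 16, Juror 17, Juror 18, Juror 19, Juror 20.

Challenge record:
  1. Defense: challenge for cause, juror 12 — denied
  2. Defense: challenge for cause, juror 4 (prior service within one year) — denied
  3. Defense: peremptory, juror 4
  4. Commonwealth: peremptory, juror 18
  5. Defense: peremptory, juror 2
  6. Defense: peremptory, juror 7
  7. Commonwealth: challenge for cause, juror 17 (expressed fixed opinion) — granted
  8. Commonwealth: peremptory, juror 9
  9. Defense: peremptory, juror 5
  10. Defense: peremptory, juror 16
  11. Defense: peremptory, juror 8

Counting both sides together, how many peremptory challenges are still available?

10

Commonwealth allotment: 5 base + 1 × 3 alternates + 2 multi-party = 10. Defense allotment: 5 base + 1 × 3 alternates = 8.
Commonwealth peremptories used: #18, #9 — 2 (the for-cause on #17 doesn't count).
Defense peremptories used: #4, #2, #7, #5, #16, #8 — 6 (for-cause on #12, #4 don't count).
Remaining: (10 − 2) + (8 − 6) = 10.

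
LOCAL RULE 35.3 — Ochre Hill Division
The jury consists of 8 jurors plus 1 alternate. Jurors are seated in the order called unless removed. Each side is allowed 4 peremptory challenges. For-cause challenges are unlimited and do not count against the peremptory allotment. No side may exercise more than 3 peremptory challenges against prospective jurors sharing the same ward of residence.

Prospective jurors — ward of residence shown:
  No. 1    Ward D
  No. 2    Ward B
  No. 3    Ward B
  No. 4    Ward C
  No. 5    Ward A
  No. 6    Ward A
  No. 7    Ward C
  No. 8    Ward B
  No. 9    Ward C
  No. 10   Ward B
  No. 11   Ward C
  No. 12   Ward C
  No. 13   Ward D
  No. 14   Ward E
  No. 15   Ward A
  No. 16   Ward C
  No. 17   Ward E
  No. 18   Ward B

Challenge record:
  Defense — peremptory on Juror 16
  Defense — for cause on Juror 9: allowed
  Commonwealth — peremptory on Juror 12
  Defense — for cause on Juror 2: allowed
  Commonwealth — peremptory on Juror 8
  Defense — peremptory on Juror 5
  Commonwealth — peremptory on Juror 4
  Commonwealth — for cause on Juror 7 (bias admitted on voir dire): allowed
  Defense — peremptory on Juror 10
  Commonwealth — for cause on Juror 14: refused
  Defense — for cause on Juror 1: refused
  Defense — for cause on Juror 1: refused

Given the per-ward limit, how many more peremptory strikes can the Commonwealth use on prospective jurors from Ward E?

Commonwealth peremptories so far: #12, #8, #4 — 3 of 4 used, 1 left overall.
Against Ward E: none yet — per-ward cap 3 leaves 3.
Binding limit: min(1, 3) = 1.

1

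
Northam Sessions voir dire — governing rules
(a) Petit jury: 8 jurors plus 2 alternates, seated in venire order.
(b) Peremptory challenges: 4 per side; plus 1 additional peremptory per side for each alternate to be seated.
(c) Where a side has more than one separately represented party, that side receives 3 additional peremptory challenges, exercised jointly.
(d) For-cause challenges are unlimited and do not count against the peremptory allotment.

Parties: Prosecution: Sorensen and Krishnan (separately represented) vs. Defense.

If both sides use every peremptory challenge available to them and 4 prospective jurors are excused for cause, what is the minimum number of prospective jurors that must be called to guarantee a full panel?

29

Seats to fill: 8 + 2 alternates = 10.
Peremptories — Prosecution: 4 + 1×2 + 3 = 9; Defense: 4 + 1×2 = 6; total 15.
For-cause removals: 4.
Minimum venire: 10 + 15 + 4 = 29.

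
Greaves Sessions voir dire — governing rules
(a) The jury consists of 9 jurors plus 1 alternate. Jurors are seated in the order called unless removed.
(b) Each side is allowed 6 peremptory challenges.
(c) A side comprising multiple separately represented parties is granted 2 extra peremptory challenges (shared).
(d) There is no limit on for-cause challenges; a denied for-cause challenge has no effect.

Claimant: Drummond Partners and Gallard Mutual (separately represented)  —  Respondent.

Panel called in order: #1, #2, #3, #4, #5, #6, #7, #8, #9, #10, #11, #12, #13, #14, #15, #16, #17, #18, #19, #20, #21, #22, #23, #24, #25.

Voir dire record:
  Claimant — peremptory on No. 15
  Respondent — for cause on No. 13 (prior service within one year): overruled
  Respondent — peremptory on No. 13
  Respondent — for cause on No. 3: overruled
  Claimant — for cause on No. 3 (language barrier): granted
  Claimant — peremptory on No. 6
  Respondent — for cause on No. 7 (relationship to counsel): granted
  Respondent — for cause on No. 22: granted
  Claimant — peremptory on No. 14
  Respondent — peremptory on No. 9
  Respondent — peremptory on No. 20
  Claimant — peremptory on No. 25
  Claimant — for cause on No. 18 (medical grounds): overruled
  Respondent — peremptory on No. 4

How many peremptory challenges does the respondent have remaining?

Respondent allotment: 6.
Respondent peremptories used: #13, #9, #20, #4 — 4 (for-cause on #13, #3, #7, #22 don't count).
Remaining: 6 − 4 = 2.

2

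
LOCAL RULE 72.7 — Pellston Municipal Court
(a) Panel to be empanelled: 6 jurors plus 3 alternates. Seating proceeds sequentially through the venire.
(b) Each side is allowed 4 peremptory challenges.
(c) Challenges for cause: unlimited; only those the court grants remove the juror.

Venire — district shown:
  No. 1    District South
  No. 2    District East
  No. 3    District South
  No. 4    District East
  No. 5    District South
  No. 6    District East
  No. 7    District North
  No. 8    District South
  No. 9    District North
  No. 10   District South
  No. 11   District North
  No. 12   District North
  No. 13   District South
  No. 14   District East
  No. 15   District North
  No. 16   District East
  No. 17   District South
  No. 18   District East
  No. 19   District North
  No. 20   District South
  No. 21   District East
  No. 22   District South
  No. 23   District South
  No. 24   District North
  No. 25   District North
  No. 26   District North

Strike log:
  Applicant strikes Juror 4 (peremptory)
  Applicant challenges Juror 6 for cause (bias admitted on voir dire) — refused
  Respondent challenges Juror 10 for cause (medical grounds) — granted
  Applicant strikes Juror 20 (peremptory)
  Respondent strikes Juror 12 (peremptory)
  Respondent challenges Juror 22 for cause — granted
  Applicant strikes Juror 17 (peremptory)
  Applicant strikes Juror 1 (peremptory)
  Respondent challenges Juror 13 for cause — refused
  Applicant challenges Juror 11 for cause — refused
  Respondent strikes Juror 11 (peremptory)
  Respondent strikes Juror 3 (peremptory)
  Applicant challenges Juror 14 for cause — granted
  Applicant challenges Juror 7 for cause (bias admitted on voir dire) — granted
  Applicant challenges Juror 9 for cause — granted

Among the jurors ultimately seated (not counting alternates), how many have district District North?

Removed: #1, #3, #4, #7, #9, #10, #11, #12, #14, #17, #20, #22.
Seated jurors 1–6: #2, #5, #6, #8, #13, #15 (alternates #16, #18, #19 not counted).
Of those, in District North: #15 → 1.

1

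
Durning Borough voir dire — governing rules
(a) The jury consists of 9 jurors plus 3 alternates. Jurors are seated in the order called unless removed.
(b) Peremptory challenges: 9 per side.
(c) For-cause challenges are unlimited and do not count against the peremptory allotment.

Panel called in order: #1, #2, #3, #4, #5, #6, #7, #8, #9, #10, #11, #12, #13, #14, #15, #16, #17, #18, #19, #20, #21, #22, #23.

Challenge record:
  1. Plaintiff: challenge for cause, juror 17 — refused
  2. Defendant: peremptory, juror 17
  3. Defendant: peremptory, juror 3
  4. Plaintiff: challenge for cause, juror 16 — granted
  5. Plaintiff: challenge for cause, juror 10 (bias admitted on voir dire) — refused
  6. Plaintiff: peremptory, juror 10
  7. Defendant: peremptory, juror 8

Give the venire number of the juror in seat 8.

Removed: #3, #8, #10, #16, #17.
Seating in order: seats 1–9 → #1, #2, #4, #5, #6, #7, #9, #11, #12; alternates → #13, #14, #15.
So seat 8 is #11.

11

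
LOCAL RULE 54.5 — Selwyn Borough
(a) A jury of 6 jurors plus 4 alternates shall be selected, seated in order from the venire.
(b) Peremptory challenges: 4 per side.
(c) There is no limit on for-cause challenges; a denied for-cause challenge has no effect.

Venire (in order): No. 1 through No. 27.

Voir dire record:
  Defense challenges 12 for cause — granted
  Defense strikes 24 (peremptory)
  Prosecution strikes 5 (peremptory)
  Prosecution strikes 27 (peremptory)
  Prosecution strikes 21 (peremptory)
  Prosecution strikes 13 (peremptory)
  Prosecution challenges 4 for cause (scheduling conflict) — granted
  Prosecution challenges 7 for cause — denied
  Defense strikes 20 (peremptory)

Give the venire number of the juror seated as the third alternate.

Removed: #4, #5, #12, #13, #20, #21, #24, #27. (#7 stays — for-cause denied.)
Filling seats in venire order through position 9: #1, #2, #3, #6, #7, #8, #9, #10, #11.
So alternate 3 is #11.

11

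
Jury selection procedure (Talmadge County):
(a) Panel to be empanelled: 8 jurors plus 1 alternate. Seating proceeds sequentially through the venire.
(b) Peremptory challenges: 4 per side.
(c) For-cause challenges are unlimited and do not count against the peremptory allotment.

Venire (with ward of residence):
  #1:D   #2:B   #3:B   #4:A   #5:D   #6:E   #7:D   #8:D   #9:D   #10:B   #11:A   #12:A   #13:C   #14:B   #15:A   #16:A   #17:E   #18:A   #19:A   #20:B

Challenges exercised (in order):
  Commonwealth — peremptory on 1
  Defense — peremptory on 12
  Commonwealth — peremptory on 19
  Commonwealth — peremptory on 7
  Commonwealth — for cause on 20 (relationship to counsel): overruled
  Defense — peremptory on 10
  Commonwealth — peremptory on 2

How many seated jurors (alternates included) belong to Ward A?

2

Removed: #1, #2, #7, #10, #12, #19.
Seated (9 incl. alternates): #3, #4, #5, #6, #8, #9, #11, #13, #14.
Of those, in Ward A: #4, #11 → 2.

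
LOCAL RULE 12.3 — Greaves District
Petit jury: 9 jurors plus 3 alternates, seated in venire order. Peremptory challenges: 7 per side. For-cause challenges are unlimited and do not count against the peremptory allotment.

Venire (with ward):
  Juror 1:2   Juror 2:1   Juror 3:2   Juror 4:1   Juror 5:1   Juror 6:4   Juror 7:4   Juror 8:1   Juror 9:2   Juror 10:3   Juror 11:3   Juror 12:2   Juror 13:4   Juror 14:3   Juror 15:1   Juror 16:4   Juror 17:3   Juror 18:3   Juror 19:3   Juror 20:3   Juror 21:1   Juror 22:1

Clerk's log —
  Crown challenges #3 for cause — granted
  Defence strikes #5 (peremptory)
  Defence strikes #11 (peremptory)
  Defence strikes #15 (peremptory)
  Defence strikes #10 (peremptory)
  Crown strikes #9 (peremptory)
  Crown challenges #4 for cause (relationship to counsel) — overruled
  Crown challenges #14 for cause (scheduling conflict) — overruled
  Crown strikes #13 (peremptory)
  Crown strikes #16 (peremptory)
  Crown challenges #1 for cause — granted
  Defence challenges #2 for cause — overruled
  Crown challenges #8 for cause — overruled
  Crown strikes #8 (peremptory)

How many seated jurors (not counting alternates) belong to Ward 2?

1

Removed: #1, #3, #5, #8, #9, #10, #11, #13, #15, #16.
Seated jurors 1–9: #2, #4, #6, #7, #12, #14, #17, #18, #19 (alternates #20, #21, #22 not counted).
Of those, in Ward 2: #12 → 1.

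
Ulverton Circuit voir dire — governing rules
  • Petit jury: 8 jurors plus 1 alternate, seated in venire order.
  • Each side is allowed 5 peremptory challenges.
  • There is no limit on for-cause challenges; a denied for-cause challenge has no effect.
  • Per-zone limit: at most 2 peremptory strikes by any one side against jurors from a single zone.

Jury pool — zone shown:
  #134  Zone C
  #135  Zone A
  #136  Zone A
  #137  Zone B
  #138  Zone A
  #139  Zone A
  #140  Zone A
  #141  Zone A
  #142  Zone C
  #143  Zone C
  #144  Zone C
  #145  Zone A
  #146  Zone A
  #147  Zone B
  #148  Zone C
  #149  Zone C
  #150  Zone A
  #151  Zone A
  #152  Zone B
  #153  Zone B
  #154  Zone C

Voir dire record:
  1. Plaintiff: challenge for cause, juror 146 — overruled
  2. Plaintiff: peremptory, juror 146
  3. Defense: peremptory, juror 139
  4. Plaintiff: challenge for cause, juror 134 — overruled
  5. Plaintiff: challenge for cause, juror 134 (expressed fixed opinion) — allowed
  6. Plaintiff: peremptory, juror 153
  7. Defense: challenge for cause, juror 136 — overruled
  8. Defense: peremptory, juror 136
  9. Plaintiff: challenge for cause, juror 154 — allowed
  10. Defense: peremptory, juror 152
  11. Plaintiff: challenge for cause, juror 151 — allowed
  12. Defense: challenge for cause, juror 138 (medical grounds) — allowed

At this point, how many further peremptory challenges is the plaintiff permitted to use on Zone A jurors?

1

Plaintiff peremptories so far: #146, #153 — 2 of 5 used, 3 left overall.
Against Zone A: #146 — 1 used; per-zone cap 2 leaves 1.
Binding limit: min(3, 1) = 1.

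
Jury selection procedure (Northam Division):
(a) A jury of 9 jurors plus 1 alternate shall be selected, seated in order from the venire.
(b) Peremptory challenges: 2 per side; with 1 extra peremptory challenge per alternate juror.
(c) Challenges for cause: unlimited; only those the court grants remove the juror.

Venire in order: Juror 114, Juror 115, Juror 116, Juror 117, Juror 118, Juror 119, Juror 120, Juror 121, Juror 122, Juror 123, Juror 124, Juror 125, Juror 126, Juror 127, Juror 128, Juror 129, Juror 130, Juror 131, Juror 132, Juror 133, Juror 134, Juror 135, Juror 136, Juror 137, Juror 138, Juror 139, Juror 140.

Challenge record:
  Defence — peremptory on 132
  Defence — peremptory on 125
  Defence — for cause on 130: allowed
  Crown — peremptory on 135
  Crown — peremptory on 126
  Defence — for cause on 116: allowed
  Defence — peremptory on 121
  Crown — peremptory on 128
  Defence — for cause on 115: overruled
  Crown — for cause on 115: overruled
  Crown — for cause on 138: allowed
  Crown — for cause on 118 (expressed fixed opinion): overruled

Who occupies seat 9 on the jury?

Removed: #116, #121, #125, #126, #128, #130, #132, #135, #138. (#115, #118 stay — for-cause denied.)
Seating in order: seats 1–9 → #114, #115, #117, #118, #119, #120, #122, #123, #124; alternates → #127.
So seat 9 is #124.

124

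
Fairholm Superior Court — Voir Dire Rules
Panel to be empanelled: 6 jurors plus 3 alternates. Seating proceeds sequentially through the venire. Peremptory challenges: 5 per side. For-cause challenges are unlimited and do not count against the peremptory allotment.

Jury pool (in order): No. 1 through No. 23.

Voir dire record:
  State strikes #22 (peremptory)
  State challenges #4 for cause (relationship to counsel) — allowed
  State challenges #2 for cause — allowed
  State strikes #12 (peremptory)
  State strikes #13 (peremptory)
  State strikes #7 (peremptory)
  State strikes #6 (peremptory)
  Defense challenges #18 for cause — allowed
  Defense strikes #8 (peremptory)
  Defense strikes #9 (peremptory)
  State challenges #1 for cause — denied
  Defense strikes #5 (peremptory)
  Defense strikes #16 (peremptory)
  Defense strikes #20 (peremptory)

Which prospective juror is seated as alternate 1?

Removed: #2, #4, #5, #6, #7, #8, #9, #12, #13, #16, #18, #20, #22. (#1 stays — for-cause denied.)
Filling seats in venire order through position 7: #1, #3, #10, #11, #14, #15, #17.
So alternate 1 is #17.

17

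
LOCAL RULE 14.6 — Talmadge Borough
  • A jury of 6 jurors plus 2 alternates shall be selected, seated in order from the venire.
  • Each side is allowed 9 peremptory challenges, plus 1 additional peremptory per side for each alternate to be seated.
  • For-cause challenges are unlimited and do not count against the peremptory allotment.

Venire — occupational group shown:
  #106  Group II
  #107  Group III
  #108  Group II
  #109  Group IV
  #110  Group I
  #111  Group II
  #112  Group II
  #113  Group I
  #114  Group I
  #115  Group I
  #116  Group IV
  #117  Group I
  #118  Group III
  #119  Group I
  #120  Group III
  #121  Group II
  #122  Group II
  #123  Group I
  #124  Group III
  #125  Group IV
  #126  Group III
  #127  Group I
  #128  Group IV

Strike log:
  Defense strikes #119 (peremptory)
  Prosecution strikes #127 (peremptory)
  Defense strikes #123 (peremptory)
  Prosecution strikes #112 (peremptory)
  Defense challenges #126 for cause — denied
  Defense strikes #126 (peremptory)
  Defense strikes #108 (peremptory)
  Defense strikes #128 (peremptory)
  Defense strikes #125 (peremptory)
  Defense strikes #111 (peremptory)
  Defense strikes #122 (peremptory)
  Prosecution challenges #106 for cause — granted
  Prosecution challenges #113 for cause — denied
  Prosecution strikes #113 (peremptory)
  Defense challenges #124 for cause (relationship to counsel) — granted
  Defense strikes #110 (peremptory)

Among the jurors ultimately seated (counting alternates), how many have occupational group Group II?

Removed: #106, #108, #110, #111, #112, #113, #119, #122, #123, #124, #125, #126, #127, #128.
Seated (8 incl. alternates): #107, #109, #114, #115, #116, #117, #118, #120.
None of those are in Group II → 0.

0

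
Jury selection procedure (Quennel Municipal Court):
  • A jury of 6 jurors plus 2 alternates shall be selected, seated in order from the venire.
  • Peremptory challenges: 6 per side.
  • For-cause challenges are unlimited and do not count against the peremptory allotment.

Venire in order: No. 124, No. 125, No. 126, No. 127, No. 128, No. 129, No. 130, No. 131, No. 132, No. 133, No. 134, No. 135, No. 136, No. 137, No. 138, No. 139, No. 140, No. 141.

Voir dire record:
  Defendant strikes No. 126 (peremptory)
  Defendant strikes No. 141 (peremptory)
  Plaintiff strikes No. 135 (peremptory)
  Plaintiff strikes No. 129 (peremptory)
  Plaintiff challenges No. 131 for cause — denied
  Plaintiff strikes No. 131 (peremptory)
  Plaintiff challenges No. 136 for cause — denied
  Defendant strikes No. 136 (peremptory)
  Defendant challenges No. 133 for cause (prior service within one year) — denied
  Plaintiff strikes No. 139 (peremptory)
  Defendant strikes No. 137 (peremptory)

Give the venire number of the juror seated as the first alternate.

Removed: #126, #129, #131, #135, #136, #137, #139, #141. (#133 stays — for-cause denied.)
Seating in order: seats 1–6 → #124, #125, #127, #128, #130, #132; alternates → #133, #134.
So alternate 1 is #133.

133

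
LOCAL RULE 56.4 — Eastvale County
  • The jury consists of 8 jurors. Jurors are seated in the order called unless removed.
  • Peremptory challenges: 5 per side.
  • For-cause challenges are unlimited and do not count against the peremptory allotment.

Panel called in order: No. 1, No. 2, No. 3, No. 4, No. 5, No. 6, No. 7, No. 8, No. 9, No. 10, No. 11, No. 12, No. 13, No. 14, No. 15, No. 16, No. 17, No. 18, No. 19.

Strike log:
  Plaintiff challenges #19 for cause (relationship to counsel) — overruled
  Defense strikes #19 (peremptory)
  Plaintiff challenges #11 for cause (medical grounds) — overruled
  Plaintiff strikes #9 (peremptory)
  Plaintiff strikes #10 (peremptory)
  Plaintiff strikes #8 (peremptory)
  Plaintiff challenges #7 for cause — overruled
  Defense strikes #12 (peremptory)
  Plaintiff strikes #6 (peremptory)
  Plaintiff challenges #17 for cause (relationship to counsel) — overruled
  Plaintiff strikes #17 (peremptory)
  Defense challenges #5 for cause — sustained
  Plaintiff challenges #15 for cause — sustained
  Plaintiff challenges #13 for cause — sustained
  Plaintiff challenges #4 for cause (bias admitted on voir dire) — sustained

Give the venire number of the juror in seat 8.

18

Removed: #4, #5, #6, #8, #9, #10, #12, #13, #15, #17, #19. (#7, #11 stay — for-cause denied.)
Seating in order: seats 1–8 → #1, #2, #3, #7, #11, #14, #16, #18.
So seat 8 is #18.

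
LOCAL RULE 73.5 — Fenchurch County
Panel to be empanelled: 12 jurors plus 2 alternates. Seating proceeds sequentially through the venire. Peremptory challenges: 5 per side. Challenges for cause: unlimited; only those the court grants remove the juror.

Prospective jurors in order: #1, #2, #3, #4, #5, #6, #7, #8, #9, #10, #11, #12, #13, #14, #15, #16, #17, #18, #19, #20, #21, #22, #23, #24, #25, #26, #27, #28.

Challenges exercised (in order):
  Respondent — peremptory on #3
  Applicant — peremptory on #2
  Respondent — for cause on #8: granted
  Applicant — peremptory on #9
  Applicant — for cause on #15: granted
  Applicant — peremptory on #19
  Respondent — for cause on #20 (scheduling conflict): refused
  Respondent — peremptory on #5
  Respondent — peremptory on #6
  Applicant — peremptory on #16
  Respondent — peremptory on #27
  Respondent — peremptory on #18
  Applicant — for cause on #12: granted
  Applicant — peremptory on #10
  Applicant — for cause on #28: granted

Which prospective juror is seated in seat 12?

Removed: #2, #3, #5, #6, #8, #9, #10, #12, #15, #16, #18, #19, #27, #28. (#20 stays — for-cause denied.)
Filling seats in venire order through position 12: #1, #4, #7, #11, #13, #14, #17, #20, #21, #22, #23, #24.
So seat 12 is #24.

24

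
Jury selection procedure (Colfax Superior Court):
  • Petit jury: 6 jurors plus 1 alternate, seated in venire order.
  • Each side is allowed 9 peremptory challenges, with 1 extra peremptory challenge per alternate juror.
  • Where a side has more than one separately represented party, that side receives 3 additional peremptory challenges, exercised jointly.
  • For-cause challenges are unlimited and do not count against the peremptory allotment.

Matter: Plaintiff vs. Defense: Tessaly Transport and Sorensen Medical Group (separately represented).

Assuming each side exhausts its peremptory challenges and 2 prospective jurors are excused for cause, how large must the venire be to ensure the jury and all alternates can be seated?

32

Seats to fill: 6 + 1 alternates = 7.
Peremptories — Plaintiff: 9 + 1×1 = 10; Defense: 9 + 1×1 + 3 = 13; total 23.
For-cause removals: 2.
Minimum venire: 7 + 23 + 2 = 32.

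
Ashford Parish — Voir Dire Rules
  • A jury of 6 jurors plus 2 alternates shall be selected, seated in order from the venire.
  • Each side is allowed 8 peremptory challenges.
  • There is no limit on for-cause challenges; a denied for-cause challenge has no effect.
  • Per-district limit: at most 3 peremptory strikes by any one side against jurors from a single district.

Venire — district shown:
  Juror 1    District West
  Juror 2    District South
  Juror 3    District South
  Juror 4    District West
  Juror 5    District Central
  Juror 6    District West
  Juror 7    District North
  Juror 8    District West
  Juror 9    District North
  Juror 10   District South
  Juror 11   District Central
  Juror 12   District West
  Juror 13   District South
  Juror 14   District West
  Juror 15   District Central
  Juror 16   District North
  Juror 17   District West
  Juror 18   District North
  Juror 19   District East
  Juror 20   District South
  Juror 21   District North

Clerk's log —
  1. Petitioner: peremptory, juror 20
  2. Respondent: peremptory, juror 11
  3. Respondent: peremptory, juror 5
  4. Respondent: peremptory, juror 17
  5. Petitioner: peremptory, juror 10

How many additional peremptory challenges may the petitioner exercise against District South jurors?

Petitioner peremptories so far: #20, #10 — 2 of 8 used, 6 left overall.
Against District South: #20, #10 — 2 used; per-district cap 3 leaves 1.
Binding limit: min(6, 1) = 1.

1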